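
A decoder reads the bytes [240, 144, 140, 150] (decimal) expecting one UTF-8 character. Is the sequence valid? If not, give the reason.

Leading byte 0xF0 = 11110000 → 4-byte form.
Continuation bytes 0x90=10010000, 0x8C=10001100, 0x96=10010110 all match 10xxxxxx.
Decoded value 0x10316 is ≥ 0x10000 (shortest form) and not a surrogate.

valid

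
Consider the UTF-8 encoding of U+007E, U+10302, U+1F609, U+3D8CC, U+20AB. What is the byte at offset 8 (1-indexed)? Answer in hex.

0x98

1-indexed offset 8 is 0-indexed offset 7.
U+007E → 1-byte form 7E at offsets 0–0.
U+10302 → 4-byte form F0 90 8C 82 at offsets 1–4.
U+1F609 → 4-byte form F0 9F 98 89 at offsets 5–8.
Offset 7 falls in char 3's range; it's byte 3 of F0 9F 98 89 = 0x98.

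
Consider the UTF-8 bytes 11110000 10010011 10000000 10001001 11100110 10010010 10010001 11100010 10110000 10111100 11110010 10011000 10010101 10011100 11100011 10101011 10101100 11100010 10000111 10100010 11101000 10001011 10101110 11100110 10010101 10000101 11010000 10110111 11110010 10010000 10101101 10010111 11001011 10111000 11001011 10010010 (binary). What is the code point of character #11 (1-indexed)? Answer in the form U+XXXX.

U+02F8

Offset 0: leading byte 0xF0 = 11110000 → 4-byte char #1 = F0 93 80 89.
Offset 4: leading byte 0xE6 = 11100110 → 3-byte char #2 = E6 92 91.
Offset 7: leading byte 0xE2 = 11100010 → 3-byte char #3 = E2 B0 BC.
Offset 10: leading byte 0xF2 = 11110010 → 4-byte char #4 = F2 98 95 9C.
Offset 14: leading byte 0xE3 = 11100011 → 3-byte char #5 = E3 AB AC.
Offset 17: leading byte 0xE2 = 11100010 → 3-byte char #6 = E2 87 A2.
Offset 20: leading byte 0xE8 = 11101000 → 3-byte char #7 = E8 8B AE.
Offset 23: leading byte 0xE6 = 11100110 → 3-byte char #8 = E6 95 85.
Offset 26: leading byte 0xD0 = 11010000 → 2-byte char #9 = D0 B7.
Offset 28: leading byte 0xF2 = 11110010 → 4-byte char #10 = F2 90 AD 97.
Offset 32: leading byte 0xCB = 11001011 → 2-byte char #11 = CB B8.
Leading byte 0xCB = 11001011 matches 110xxxxx → 2-byte sequence.
Byte 1: 0xCB = 11001011, payload 01011 (5 bits).
Byte 2: 0xB8 = 10111000 (10xxxxxx ✓), payload 111000.
Concatenate: 01011111000 = 0x2F8 (11 bits → U+02F8).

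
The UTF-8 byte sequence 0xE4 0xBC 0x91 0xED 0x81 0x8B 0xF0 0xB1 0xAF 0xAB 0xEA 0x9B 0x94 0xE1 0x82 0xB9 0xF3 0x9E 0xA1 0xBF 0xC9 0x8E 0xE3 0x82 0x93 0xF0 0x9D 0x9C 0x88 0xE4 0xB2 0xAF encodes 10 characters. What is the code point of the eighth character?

Offset 0: leading byte 0xE4 = 11100100 → 3-byte char #1 = E4 BC 91.
Offset 3: leading byte 0xED = 11101101 → 3-byte char #2 = ED 81 8B.
Offset 6: leading byte 0xF0 = 11110000 → 4-byte char #3 = F0 B1 AF AB.
Offset 10: leading byte 0xEA = 11101010 → 3-byte char #4 = EA 9B 94.
Offset 13: leading byte 0xE1 = 11100001 → 3-byte char #5 = E1 82 B9.
Offset 16: leading byte 0xF3 = 11110011 → 4-byte char #6 = F3 9E A1 BF.
Offset 20: leading byte 0xC9 = 11001001 → 2-byte char #7 = C9 8E.
Offset 22: leading byte 0xE3 = 11100011 → 3-byte char #8 = E3 82 93.
Leading byte 0xE3 = 11100011 matches 1110xxxx → 3-byte sequence.
Byte 1: 0xE3 = 11100011, payload 0011 (4 bits).
Byte 2: 0x82 = 10000010 (10xxxxxx ✓), payload 000010.
Byte 3: 0x93 = 10010011 (10xxxxxx ✓), payload 010011.
Concatenate: 0011000010010011 = 0x3093 (16 bits → U+3093).

U+3093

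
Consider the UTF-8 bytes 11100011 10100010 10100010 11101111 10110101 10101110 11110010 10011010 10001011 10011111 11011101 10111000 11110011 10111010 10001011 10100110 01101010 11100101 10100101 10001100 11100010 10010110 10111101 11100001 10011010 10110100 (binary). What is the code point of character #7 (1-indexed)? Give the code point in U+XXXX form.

Offset 0: leading byte 0xE3 = 11100011 → 3-byte char #1 = E3 A2 A2.
Offset 3: leading byte 0xEF = 11101111 → 3-byte char #2 = EF B5 AE.
Offset 6: leading byte 0xF2 = 11110010 → 4-byte char #3 = F2 9A 8B 9F.
Offset 10: leading byte 0xDD = 11011101 → 2-byte char #4 = DD B8.
Offset 12: leading byte 0xF3 = 11110011 → 4-byte char #5 = F3 BA 8B A6.
Offset 16: leading byte 0x6A = 01101010 → 1-byte char #6 = 6A.
Offset 17: leading byte 0xE5 = 11100101 → 3-byte char #7 = E5 A5 8C.
Leading byte 0xE5 = 11100101 matches 1110xxxx → 3-byte sequence.
Byte 1: 0xE5 = 11100101, payload 0101 (4 bits).
Byte 2: 0xA5 = 10100101 (10xxxxxx ✓), payload 100101.
Byte 3: 0x8C = 10001100 (10xxxxxx ✓), payload 001100.
Concatenate: 0101100101001100 = 0x594C (16 bits → U+594C).

U+594C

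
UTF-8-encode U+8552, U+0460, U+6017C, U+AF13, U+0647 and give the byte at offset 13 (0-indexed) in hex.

0x87

U+8552 → 3-byte form E8 95 92 at offsets 0–2.
U+0460 → 2-byte form D1 A0 at offsets 3–4.
U+6017C → 4-byte form F1 A0 85 BC at offsets 5–8.
U+AF13 → 3-byte form EA BC 93 at offsets 9–11.
U+0647 → 2-byte form D9 87 at offsets 12–13.
Offset 13 falls in char 5's range; it's byte 2 of D9 87 = 0x87.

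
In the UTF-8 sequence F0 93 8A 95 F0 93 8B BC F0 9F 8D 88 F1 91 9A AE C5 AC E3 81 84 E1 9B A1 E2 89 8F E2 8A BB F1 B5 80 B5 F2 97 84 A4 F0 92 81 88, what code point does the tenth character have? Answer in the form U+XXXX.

Offset 0: leading byte 0xF0 = 11110000 → 4-byte char #1 = F0 93 8A 95.
Offset 4: leading byte 0xF0 = 11110000 → 4-byte char #2 = F0 93 8B BC.
Offset 8: leading byte 0xF0 = 11110000 → 4-byte char #3 = F0 9F 8D 88.
Offset 12: leading byte 0xF1 = 11110001 → 4-byte char #4 = F1 91 9A AE.
Offset 16: leading byte 0xC5 = 11000101 → 2-byte char #5 = C5 AC.
Offset 18: leading byte 0xE3 = 11100011 → 3-byte char #6 = E3 81 84.
Offset 21: leading byte 0xE1 = 11100001 → 3-byte char #7 = E1 9B A1.
Offset 24: leading byte 0xE2 = 11100010 → 3-byte char #8 = E2 89 8F.
Offset 27: leading byte 0xE2 = 11100010 → 3-byte char #9 = E2 8A BB.
Offset 30: leading byte 0xF1 = 11110001 → 4-byte char #10 = F1 B5 80 B5.
Leading byte 0xF1 = 11110001 matches 11110xxx → 4-byte sequence.
Byte 1: 0xF1 = 11110001, payload 001 (3 bits).
Byte 2: 0xB5 = 10110101 (10xxxxxx ✓), payload 110101.
Byte 3: 0x80 = 10000000 (10xxxxxx ✓), payload 000000.
Byte 4: 0xB5 = 10110101 (10xxxxxx ✓), payload 110101.
Concatenate: 001110101000000110101 = 0x75035 (21 bits → U+75035).

U+75035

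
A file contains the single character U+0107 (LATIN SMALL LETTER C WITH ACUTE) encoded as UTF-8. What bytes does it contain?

U+0107 = 0x107 = 263 decimal. In range U+0080–U+07FF → 2-byte form: 110xxxxx 10xxxxxx.
Binary (11 bits): 00100000111.
Split 5+6: 00100 | 000111.
Byte 1: 11000100 = 0xC4.
Byte 2: 10000111 = 0x87.

C4 87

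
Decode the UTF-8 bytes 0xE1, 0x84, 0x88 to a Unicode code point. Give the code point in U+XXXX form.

Leading byte 0xE1 = 11100001 matches 1110xxxx → 3-byte sequence.
Byte 1: 0xE1 = 11100001, payload 0001 (4 bits).
Byte 2: 0x84 = 10000100 (10xxxxxx ✓), payload 000100.
Byte 3: 0x88 = 10001000 (10xxxxxx ✓), payload 001000.
Concatenate: 0001000100001000 = 0x1108 (16 bits → U+1108).

U+1108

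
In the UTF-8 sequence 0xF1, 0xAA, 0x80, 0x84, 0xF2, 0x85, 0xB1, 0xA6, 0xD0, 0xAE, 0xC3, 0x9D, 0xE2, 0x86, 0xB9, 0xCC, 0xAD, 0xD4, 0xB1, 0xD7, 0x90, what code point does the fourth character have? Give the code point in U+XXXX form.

U+00DD

Offset 0: leading byte 0xF1 = 11110001 → 4-byte char #1 = F1 AA 80 84.
Offset 4: leading byte 0xF2 = 11110010 → 4-byte char #2 = F2 85 B1 A6.
Offset 8: leading byte 0xD0 = 11010000 → 2-byte char #3 = D0 AE.
Offset 10: leading byte 0xC3 = 11000011 → 2-byte char #4 = C3 9D.
Leading byte 0xC3 = 11000011 matches 110xxxxx → 2-byte sequence.
Byte 1: 0xC3 = 11000011, payload 00011 (5 bits).
Byte 2: 0x9D = 10011101 (10xxxxxx ✓), payload 011101.
Concatenate: 00011011101 = 0xDD (11 bits → U+00DD).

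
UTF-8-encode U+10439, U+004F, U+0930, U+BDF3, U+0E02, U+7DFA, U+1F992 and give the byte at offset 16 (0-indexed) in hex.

U+10439 → 4-byte form F0 90 90 B9 at offsets 0–3.
U+004F → 1-byte form 4F at offsets 4–4.
U+0930 → 3-byte form E0 A4 B0 at offsets 5–7.
U+BDF3 → 3-byte form EB B7 B3 at offsets 8–10.
U+0E02 → 3-byte form E0 B8 82 at offsets 11–13.
U+7DFA → 3-byte form E7 B7 BA at offsets 14–16.
Offset 16 falls in char 6's range; it's byte 3 of E7 B7 BA = 0xBA.

0xBA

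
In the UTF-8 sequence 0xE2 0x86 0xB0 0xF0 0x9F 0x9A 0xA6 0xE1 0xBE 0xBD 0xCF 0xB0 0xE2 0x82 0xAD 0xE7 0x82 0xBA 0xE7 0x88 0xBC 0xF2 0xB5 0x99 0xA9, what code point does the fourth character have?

Offset 0: leading byte 0xE2 = 11100010 → 3-byte char #1 = E2 86 B0.
Offset 3: leading byte 0xF0 = 11110000 → 4-byte char #2 = F0 9F 9A A6.
Offset 7: leading byte 0xE1 = 11100001 → 3-byte char #3 = E1 BE BD.
Offset 10: leading byte 0xCF = 11001111 → 2-byte char #4 = CF B0.
Leading byte 0xCF = 11001111 matches 110xxxxx → 2-byte sequence.
Byte 1: 0xCF = 11001111, payload 01111 (5 bits).
Byte 2: 0xB0 = 10110000 (10xxxxxx ✓), payload 110000.
Concatenate: 01111110000 = 0x3F0 (11 bits → U+03F0).

U+03F0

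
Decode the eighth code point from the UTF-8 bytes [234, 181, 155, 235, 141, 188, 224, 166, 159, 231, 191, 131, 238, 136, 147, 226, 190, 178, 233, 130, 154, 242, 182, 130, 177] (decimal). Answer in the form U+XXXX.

Offset 0: leading byte 0xEA = 11101010 → 3-byte char #1 = EA B5 9B.
Offset 3: leading byte 0xEB = 11101011 → 3-byte char #2 = EB 8D BC.
Offset 6: leading byte 0xE0 = 11100000 → 3-byte char #3 = E0 A6 9F.
Offset 9: leading byte 0xE7 = 11100111 → 3-byte char #4 = E7 BF 83.
Offset 12: leading byte 0xEE = 11101110 → 3-byte char #5 = EE 88 93.
Offset 15: leading byte 0xE2 = 11100010 → 3-byte char #6 = E2 BE B2.
Offset 18: leading byte 0xE9 = 11101001 → 3-byte char #7 = E9 82 9A.
Offset 21: leading byte 0xF2 = 11110010 → 4-byte char #8 = F2 B6 82 B1.
Leading byte 0xF2 = 11110010 matches 11110xxx → 4-byte sequence.
Byte 1: 0xF2 = 11110010, payload 010 (3 bits).
Byte 2: 0xB6 = 10110110 (10xxxxxx ✓), payload 110110.
Byte 3: 0x82 = 10000010 (10xxxxxx ✓), payload 000010.
Byte 4: 0xB1 = 10110001 (10xxxxxx ✓), payload 110001.
Concatenate: 010110110000010110001 = 0xB60B1 (21 bits → U+B60B1).

U+B60B1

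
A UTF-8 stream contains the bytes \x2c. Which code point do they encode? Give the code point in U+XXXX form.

U+002C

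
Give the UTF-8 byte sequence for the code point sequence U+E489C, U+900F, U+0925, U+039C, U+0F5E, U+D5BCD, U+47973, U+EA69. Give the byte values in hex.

F3 A4 A2 9C E9 80 8F E0 A4 A5 CE 9C E0 BD 9E F3 95 AF 8D F1 87 A5 B3 EE A9 A9

U+E489C: 4-byte form → F3 A4 A2 9C.
U+900F: 3-byte form → E9 80 8F.
U+0925: 3-byte form → E0 A4 A5.
U+039C: 2-byte form → CE 9C.
U+0F5E: 3-byte form → E0 BD 9E.
U+D5BCD: 4-byte form → F3 95 AF 8D.
U+47973: 4-byte form → F1 87 A5 B3.
U+EA69: 3-byte form → EE A9 A9.
Concatenated (26 bytes): F3 A4 A2 9C E9 80 8F E0 A4 A5 CE 9C E0 BD 9E F3 95 AF 8D F1 87 A5 B3 EE A9 A9.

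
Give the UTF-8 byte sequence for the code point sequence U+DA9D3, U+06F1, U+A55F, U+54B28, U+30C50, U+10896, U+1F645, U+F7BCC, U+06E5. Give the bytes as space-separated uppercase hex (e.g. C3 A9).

U+DA9D3: 4-byte form → F3 9A A7 93.
U+06F1: 2-byte form → DB B1.
U+A55F: 3-byte form → EA 95 9F.
U+54B28: 4-byte form → F1 94 AC A8.
U+30C50: 4-byte form → F0 B0 B1 90.
U+10896: 4-byte form → F0 90 A2 96.
U+1F645: 4-byte form → F0 9F 99 85.
U+F7BCC: 4-byte form → F3 B7 AF 8C.
U+06E5: 2-byte form → DB A5.
Concatenated (31 bytes): F3 9A A7 93 DB B1 EA 95 9F F1 94 AC A8 F0 B0 B1 90 F0 90 A2 96 F0 9F 99 85 F3 B7 AF 8C DB A5.

F3 9A A7 93 DB B1 EA 95 9F F1 94 AC A8 F0 B0 B1 90 F0 90 A2 96 F0 9F 99 85 F3 B7 AF 8C DB A5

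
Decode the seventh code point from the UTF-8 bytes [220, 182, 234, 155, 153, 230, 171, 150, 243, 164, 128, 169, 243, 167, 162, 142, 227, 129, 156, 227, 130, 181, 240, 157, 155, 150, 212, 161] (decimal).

U+30B5

Offset 0: leading byte 0xDC = 11011100 → 2-byte char #1 = DC B6.
Offset 2: leading byte 0xEA = 11101010 → 3-byte char #2 = EA 9B 99.
Offset 5: leading byte 0xE6 = 11100110 → 3-byte char #3 = E6 AB 96.
Offset 8: leading byte 0xF3 = 11110011 → 4-byte char #4 = F3 A4 80 A9.
Offset 12: leading byte 0xF3 = 11110011 → 4-byte char #5 = F3 A7 A2 8E.
Offset 16: leading byte 0xE3 = 11100011 → 3-byte char #6 = E3 81 9C.
Offset 19: leading byte 0xE3 = 11100011 → 3-byte char #7 = E3 82 B5.
Leading byte 0xE3 = 11100011 matches 1110xxxx → 3-byte sequence.
Byte 1: 0xE3 = 11100011, payload 0011 (4 bits).
Byte 2: 0x82 = 10000010 (10xxxxxx ✓), payload 000010.
Byte 3: 0xB5 = 10110101 (10xxxxxx ✓), payload 110101.
Concatenate: 0011000010110101 = 0x30B5 (16 bits → U+30B5).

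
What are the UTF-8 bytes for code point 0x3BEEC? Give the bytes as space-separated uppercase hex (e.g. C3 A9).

U+3BEEC = 0x3BEEC = 245484 decimal. In range U+10000–U+10FFFF → 4-byte form: 11110xxx 10xxxxxx 10xxxxxx 10xxxxxx.
Binary (21 bits): 000111011111011101100.
Split 3+6+6+6: 000 | 111011 | 111011 | 101100.
Byte 1: 11110000 = 0xF0.
Byte 2: 10111011 = 0xBB.
Byte 3: 10111011 = 0xBB.
Byte 4: 10101100 = 0xAC.

F0 BB BB AC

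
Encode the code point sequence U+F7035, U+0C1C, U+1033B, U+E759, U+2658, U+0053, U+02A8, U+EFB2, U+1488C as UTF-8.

F3 B7 80 B5 E0 B0 9C F0 90 8C BB EE 9D 99 E2 99 98 53 CA A8 EE BE B2 F0 94 A2 8C

U+F7035: 4-byte form → F3 B7 80 B5.
U+0C1C: 3-byte form → E0 B0 9C.
U+1033B: 4-byte form → F0 90 8C BB.
U+E759: 3-byte form → EE 9D 99.
U+2658: 3-byte form → E2 99 98.
U+0053: 1-byte form → 53.
U+02A8: 2-byte form → CA A8.
U+EFB2: 3-byte form → EE BE B2.
U+1488C: 4-byte form → F0 94 A2 8C.
Concatenated (27 bytes): F3 B7 80 B5 E0 B0 9C F0 90 8C BB EE 9D 99 E2 99 98 53 CA A8 EE BE B2 F0 94 A2 8C.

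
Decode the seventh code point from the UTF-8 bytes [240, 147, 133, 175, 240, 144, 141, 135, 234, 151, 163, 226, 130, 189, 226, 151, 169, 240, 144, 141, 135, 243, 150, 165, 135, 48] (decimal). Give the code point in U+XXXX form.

Offset 0: leading byte 0xF0 = 11110000 → 4-byte char #1 = F0 93 85 AF.
Offset 4: leading byte 0xF0 = 11110000 → 4-byte char #2 = F0 90 8D 87.
Offset 8: leading byte 0xEA = 11101010 → 3-byte char #3 = EA 97 A3.
Offset 11: leading byte 0xE2 = 11100010 → 3-byte char #4 = E2 82 BD.
Offset 14: leading byte 0xE2 = 11100010 → 3-byte char #5 = E2 97 A9.
Offset 17: leading byte 0xF0 = 11110000 → 4-byte char #6 = F0 90 8D 87.
Offset 21: leading byte 0xF3 = 11110011 → 4-byte char #7 = F3 96 A5 87.
Leading byte 0xF3 = 11110011 matches 11110xxx → 4-byte sequence.
Byte 1: 0xF3 = 11110011, payload 011 (3 bits).
Byte 2: 0x96 = 10010110 (10xxxxxx ✓), payload 010110.
Byte 3: 0xA5 = 10100101 (10xxxxxx ✓), payload 100101.
Byte 4: 0x87 = 10000111 (10xxxxxx ✓), payload 000111.
Concatenate: 011010110100101000111 = 0xD6947 (21 bits → U+D6947).

U+D6947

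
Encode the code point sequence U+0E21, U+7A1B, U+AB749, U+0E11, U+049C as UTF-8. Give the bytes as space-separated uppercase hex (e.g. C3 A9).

U+0E21: 3-byte form → E0 B8 A1.
U+7A1B: 3-byte form → E7 A8 9B.
U+AB749: 4-byte form → F2 AB 9D 89.
U+0E11: 3-byte form → E0 B8 91.
U+049C: 2-byte form → D2 9C.
Concatenated (15 bytes): E0 B8 A1 E7 A8 9B F2 AB 9D 89 E0 B8 91 D2 9C.

E0 B8 A1 E7 A8 9B F2 AB 9D 89 E0 B8 91 D2 9C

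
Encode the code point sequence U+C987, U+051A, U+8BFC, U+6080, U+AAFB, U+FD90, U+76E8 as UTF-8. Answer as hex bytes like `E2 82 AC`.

EC A6 87 D4 9A E8 AF BC E6 82 80 EA AB BB EF B6 90 E7 9B A8

U+C987: 3-byte form → EC A6 87.
U+051A: 2-byte form → D4 9A.
U+8BFC: 3-byte form → E8 AF BC.
U+6080: 3-byte form → E6 82 80.
U+AAFB: 3-byte form → EA AB BB.
U+FD90: 3-byte form → EF B6 90.
U+76E8: 3-byte form → E7 9B A8.
Concatenated (20 bytes): EC A6 87 D4 9A E8 AF BC E6 82 80 EA AB BB EF B6 90 E7 9B A8.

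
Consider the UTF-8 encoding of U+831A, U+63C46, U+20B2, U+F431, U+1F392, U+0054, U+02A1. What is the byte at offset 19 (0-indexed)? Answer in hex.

U+831A → 3-byte form E8 8C 9A at offsets 0–2.
U+63C46 → 4-byte form F1 A3 B1 86 at offsets 3–6.
U+20B2 → 3-byte form E2 82 B2 at offsets 7–9.
U+F431 → 3-byte form EF 90 B1 at offsets 10–12.
U+1F392 → 4-byte form F0 9F 8E 92 at offsets 13–16.
U+0054 → 1-byte form 54 at offsets 17–17.
U+02A1 → 2-byte form CA A1 at offsets 18–19.
Offset 19 falls in char 7's range; it's byte 2 of CA A1 = 0xA1.

0xA1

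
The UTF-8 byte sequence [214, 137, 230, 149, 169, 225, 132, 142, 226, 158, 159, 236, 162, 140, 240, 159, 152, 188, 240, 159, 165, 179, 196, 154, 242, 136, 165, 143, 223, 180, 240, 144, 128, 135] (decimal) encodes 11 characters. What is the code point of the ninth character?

Offset 0: leading byte 0xD6 = 11010110 → 2-byte char #1 = D6 89.
Offset 2: leading byte 0xE6 = 11100110 → 3-byte char #2 = E6 95 A9.
Offset 5: leading byte 0xE1 = 11100001 → 3-byte char #3 = E1 84 8E.
Offset 8: leading byte 0xE2 = 11100010 → 3-byte char #4 = E2 9E 9F.
Offset 11: leading byte 0xEC = 11101100 → 3-byte char #5 = EC A2 8C.
Offset 14: leading byte 0xF0 = 11110000 → 4-byte char #6 = F0 9F 98 BC.
Offset 18: leading byte 0xF0 = 11110000 → 4-byte char #7 = F0 9F A5 B3.
Offset 22: leading byte 0xC4 = 11000100 → 2-byte char #8 = C4 9A.
Offset 24: leading byte 0xF2 = 11110010 → 4-byte char #9 = F2 88 A5 8F.
Leading byte 0xF2 = 11110010 matches 11110xxx → 4-byte sequence.
Byte 1: 0xF2 = 11110010, payload 010 (3 bits).
Byte 2: 0x88 = 10001000 (10xxxxxx ✓), payload 001000.
Byte 3: 0xA5 = 10100101 (10xxxxxx ✓), payload 100101.
Byte 4: 0x8F = 10001111 (10xxxxxx ✓), payload 001111.
Concatenate: 010001000100101001111 = 0x8894F (21 bits → U+8894F).

U+8894F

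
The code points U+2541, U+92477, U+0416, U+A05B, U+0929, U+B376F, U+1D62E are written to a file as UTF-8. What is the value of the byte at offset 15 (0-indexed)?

U+2541 → 3-byte form E2 95 81 at offsets 0–2.
U+92477 → 4-byte form F2 92 91 B7 at offsets 3–6.
U+0416 → 2-byte form D0 96 at offsets 7–8.
U+A05B → 3-byte form EA 81 9B at offsets 9–11.
U+0929 → 3-byte form E0 A4 A9 at offsets 12–14.
U+B376F → 4-byte form F2 B3 9D AF at offsets 15–18.
Offset 15 falls in char 6's range; it's byte 1 of F2 B3 9D AF = 0xF2.

0xF2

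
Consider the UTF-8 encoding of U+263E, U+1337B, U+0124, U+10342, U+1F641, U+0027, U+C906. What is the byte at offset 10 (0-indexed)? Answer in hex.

U+263E → 3-byte form E2 98 BE at offsets 0–2.
U+1337B → 4-byte form F0 93 8D BB at offsets 3–6.
U+0124 → 2-byte form C4 A4 at offsets 7–8.
U+10342 → 4-byte form F0 90 8D 82 at offsets 9–12.
Offset 10 falls in char 4's range; it's byte 2 of F0 90 8D 82 = 0x90.

0x90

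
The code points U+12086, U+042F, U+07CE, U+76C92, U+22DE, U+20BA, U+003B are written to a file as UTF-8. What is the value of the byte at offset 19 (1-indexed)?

1-indexed offset 19 is 0-indexed offset 18.
U+12086 → 4-byte form F0 92 82 86 at offsets 0–3.
U+042F → 2-byte form D0 AF at offsets 4–5.
U+07CE → 2-byte form DF 8E at offsets 6–7.
U+76C92 → 4-byte form F1 B6 B2 92 at offsets 8–11.
U+22DE → 3-byte form E2 8B 9E at offsets 12–14.
U+20BA → 3-byte form E2 82 BA at offsets 15–17.
U+003B → 1-byte form 3B at offsets 18–18.
Offset 18 falls in char 7's range; it's byte 1 of 3B = 0x3B.

0x3B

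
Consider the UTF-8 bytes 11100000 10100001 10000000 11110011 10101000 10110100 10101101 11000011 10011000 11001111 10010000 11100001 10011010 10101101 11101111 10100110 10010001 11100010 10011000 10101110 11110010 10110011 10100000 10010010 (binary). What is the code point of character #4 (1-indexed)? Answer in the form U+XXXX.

U+03D0

Offset 0: leading byte 0xE0 = 11100000 → 3-byte char #1 = E0 A1 80.
Offset 3: leading byte 0xF3 = 11110011 → 4-byte char #2 = F3 A8 B4 AD.
Offset 7: leading byte 0xC3 = 11000011 → 2-byte char #3 = C3 98.
Offset 9: leading byte 0xCF = 11001111 → 2-byte char #4 = CF 90.
Leading byte 0xCF = 11001111 matches 110xxxxx → 2-byte sequence.
Byte 1: 0xCF = 11001111, payload 01111 (5 bits).
Byte 2: 0x90 = 10010000 (10xxxxxx ✓), payload 010000.
Concatenate: 01111010000 = 0x3D0 (11 bits → U+03D0).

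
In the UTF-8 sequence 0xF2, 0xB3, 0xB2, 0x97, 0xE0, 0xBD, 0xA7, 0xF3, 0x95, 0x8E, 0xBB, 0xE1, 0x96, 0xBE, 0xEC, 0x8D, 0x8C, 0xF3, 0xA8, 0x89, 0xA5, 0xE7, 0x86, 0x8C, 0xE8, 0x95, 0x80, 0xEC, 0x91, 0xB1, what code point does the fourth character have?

U+15BE

Offset 0: leading byte 0xF2 = 11110010 → 4-byte char #1 = F2 B3 B2 97.
Offset 4: leading byte 0xE0 = 11100000 → 3-byte char #2 = E0 BD A7.
Offset 7: leading byte 0xF3 = 11110011 → 4-byte char #3 = F3 95 8E BB.
Offset 11: leading byte 0xE1 = 11100001 → 3-byte char #4 = E1 96 BE.
Leading byte 0xE1 = 11100001 matches 1110xxxx → 3-byte sequence.
Byte 1: 0xE1 = 11100001, payload 0001 (4 bits).
Byte 2: 0x96 = 10010110 (10xxxxxx ✓), payload 010110.
Byte 3: 0xBE = 10111110 (10xxxxxx ✓), payload 111110.
Concatenate: 0001010110111110 = 0x15BE (16 bits → U+15BE).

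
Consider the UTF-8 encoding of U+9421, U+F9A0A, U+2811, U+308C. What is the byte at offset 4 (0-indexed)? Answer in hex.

U+9421 → 3-byte form E9 90 A1 at offsets 0–2.
U+F9A0A → 4-byte form F3 B9 A8 8A at offsets 3–6.
Offset 4 falls in char 2's range; it's byte 2 of F3 B9 A8 8A = 0xB9.

0xB9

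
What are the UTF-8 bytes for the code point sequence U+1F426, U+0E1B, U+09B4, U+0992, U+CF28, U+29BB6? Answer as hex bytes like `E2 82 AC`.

U+1F426: 4-byte form → F0 9F 90 A6.
U+0E1B: 3-byte form → E0 B8 9B.
U+09B4: 3-byte form → E0 A6 B4.
U+0992: 3-byte form → E0 A6 92.
U+CF28: 3-byte form → EC BC A8.
U+29BB6: 4-byte form → F0 A9 AE B6.
Concatenated (20 bytes): F0 9F 90 A6 E0 B8 9B E0 A6 B4 E0 A6 92 EC BC A8 F0 A9 AE B6.

F0 9F 90 A6 E0 B8 9B E0 A6 B4 E0 A6 92 EC BC A8 F0 A9 AE B6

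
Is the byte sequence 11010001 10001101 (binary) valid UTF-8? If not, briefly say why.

Leading byte 0xD1 = 11010001 → 2-byte form.
Continuation bytes 0x8D=10001101 all match 10xxxxxx.
Decoded value 0x44D is ≥ 0x80 (shortest form) and not a surrogate.

valid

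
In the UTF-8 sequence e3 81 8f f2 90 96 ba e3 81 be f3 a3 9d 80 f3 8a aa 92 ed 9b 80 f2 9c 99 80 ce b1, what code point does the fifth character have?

U+CAA92

Offset 0: leading byte 0xE3 = 11100011 → 3-byte char #1 = E3 81 8F.
Offset 3: leading byte 0xF2 = 11110010 → 4-byte char #2 = F2 90 96 BA.
Offset 7: leading byte 0xE3 = 11100011 → 3-byte char #3 = E3 81 BE.
Offset 10: leading byte 0xF3 = 11110011 → 4-byte char #4 = F3 A3 9D 80.
Offset 14: leading byte 0xF3 = 11110011 → 4-byte char #5 = F3 8A AA 92.
Leading byte 0xF3 = 11110011 matches 11110xxx → 4-byte sequence.
Byte 1: 0xF3 = 11110011, payload 011 (3 bits).
Byte 2: 0x8A = 10001010 (10xxxxxx ✓), payload 001010.
Byte 3: 0xAA = 10101010 (10xxxxxx ✓), payload 101010.
Byte 4: 0x92 = 10010010 (10xxxxxx ✓), payload 010010.
Concatenate: 011001010101010010010 = 0xCAA92 (21 bits → U+CAA92).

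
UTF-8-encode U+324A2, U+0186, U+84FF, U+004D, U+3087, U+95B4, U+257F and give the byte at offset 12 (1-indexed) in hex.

0x82

1-indexed offset 12 is 0-indexed offset 11.
U+324A2 → 4-byte form F0 B2 92 A2 at offsets 0–3.
U+0186 → 2-byte form C6 86 at offsets 4–5.
U+84FF → 3-byte form E8 93 BF at offsets 6–8.
U+004D → 1-byte form 4D at offsets 9–9.
U+3087 → 3-byte form E3 82 87 at offsets 10–12.
Offset 11 falls in char 5's range; it's byte 2 of E3 82 87 = 0x82.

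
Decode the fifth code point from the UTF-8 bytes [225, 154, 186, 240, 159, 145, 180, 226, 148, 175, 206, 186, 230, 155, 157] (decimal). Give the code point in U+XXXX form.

Offset 0: leading byte 0xE1 = 11100001 → 3-byte char #1 = E1 9A BA.
Offset 3: leading byte 0xF0 = 11110000 → 4-byte char #2 = F0 9F 91 B4.
Offset 7: leading byte 0xE2 = 11100010 → 3-byte char #3 = E2 94 AF.
Offset 10: leading byte 0xCE = 11001110 → 2-byte char #4 = CE BA.
Offset 12: leading byte 0xE6 = 11100110 → 3-byte char #5 = E6 9B 9D.
Leading byte 0xE6 = 11100110 matches 1110xxxx → 3-byte sequence.
Byte 1: 0xE6 = 11100110, payload 0110 (4 bits).
Byte 2: 0x9B = 10011011 (10xxxxxx ✓), payload 011011.
Byte 3: 0x9D = 10011101 (10xxxxxx ✓), payload 011101.
Concatenate: 0110011011011101 = 0x66DD (16 bits → U+66DD).

U+66DD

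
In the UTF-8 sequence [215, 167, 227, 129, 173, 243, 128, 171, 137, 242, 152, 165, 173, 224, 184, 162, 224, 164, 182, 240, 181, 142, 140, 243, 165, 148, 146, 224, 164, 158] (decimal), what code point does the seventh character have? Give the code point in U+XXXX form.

Offset 0: leading byte 0xD7 = 11010111 → 2-byte char #1 = D7 A7.
Offset 2: leading byte 0xE3 = 11100011 → 3-byte char #2 = E3 81 AD.
Offset 5: leading byte 0xF3 = 11110011 → 4-byte char #3 = F3 80 AB 89.
Offset 9: leading byte 0xF2 = 11110010 → 4-byte char #4 = F2 98 A5 AD.
Offset 13: leading byte 0xE0 = 11100000 → 3-byte char #5 = E0 B8 A2.
Offset 16: leading byte 0xE0 = 11100000 → 3-byte char #6 = E0 A4 B6.
Offset 19: leading byte 0xF0 = 11110000 → 4-byte char #7 = F0 B5 8E 8C.
Leading byte 0xF0 = 11110000 matches 11110xxx → 4-byte sequence.
Byte 1: 0xF0 = 11110000, payload 000 (3 bits).
Byte 2: 0xB5 = 10110101 (10xxxxxx ✓), payload 110101.
Byte 3: 0x8E = 10001110 (10xxxxxx ✓), payload 001110.
Byte 4: 0x8C = 10001100 (10xxxxxx ✓), payload 001100.
Concatenate: 000110101001110001100 = 0x3538C (21 bits → U+3538C).

U+3538C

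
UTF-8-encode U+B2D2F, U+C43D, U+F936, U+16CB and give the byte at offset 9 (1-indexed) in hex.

0xA4

1-indexed offset 9 is 0-indexed offset 8.
U+B2D2F → 4-byte form F2 B2 B4 AF at offsets 0–3.
U+C43D → 3-byte form EC 90 BD at offsets 4–6.
U+F936 → 3-byte form EF A4 B6 at offsets 7–9.
Offset 8 falls in char 3's range; it's byte 2 of EF A4 B6 = 0xA4.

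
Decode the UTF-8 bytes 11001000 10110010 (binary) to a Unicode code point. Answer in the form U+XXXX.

Leading byte 0xC8 = 11001000 matches 110xxxxx → 2-byte sequence.
Byte 1: 0xC8 = 11001000, payload 01000 (5 bits).
Byte 2: 0xB2 = 10110010 (10xxxxxx ✓), payload 110010.
Concatenate: 01000110010 = 0x232 (11 bits → U+0232).

U+0232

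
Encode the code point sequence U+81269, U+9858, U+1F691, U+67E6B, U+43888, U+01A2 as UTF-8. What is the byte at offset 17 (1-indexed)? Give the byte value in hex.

1-indexed offset 17 is 0-indexed offset 16.
U+81269 → 4-byte form F2 81 89 A9 at offsets 0–3.
U+9858 → 3-byte form E9 A1 98 at offsets 4–6.
U+1F691 → 4-byte form F0 9F 9A 91 at offsets 7–10.
U+67E6B → 4-byte form F1 A7 B9 AB at offsets 11–14.
U+43888 → 4-byte form F1 83 A2 88 at offsets 15–18.
Offset 16 falls in char 5's range; it's byte 2 of F1 83 A2 88 = 0x83.

0x83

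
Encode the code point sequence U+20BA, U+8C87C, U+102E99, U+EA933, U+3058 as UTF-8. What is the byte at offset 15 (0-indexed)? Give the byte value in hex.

0xE3

U+20BA → 3-byte form E2 82 BA at offsets 0–2.
U+8C87C → 4-byte form F2 8C A1 BC at offsets 3–6.
U+102E99 → 4-byte form F4 82 BA 99 at offsets 7–10.
U+EA933 → 4-byte form F3 AA A4 B3 at offsets 11–14.
U+3058 → 3-byte form E3 81 98 at offsets 15–17.
Offset 15 falls in char 5's range; it's byte 1 of E3 81 98 = 0xE3.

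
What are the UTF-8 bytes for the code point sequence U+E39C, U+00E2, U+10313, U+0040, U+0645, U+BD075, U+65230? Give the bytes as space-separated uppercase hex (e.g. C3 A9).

U+E39C: 3-byte form → EE 8E 9C.
U+00E2: 2-byte form → C3 A2.
U+10313: 4-byte form → F0 90 8C 93.
U+0040: 1-byte form → 40.
U+0645: 2-byte form → D9 85.
U+BD075: 4-byte form → F2 BD 81 B5.
U+65230: 4-byte form → F1 A5 88 B0.
Concatenated (20 bytes): EE 8E 9C C3 A2 F0 90 8C 93 40 D9 85 F2 BD 81 B5 F1 A5 88 B0.

EE 8E 9C C3 A2 F0 90 8C 93 40 D9 85 F2 BD 81 B5 F1 A5 88 B0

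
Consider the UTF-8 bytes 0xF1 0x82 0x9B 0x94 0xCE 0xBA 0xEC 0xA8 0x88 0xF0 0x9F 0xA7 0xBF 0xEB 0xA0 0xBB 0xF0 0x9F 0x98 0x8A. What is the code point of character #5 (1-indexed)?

Offset 0: leading byte 0xF1 = 11110001 → 4-byte char #1 = F1 82 9B 94.
Offset 4: leading byte 0xCE = 11001110 → 2-byte char #2 = CE BA.
Offset 6: leading byte 0xEC = 11101100 → 3-byte char #3 = EC A8 88.
Offset 9: leading byte 0xF0 = 11110000 → 4-byte char #4 = F0 9F A7 BF.
Offset 13: leading byte 0xEB = 11101011 → 3-byte char #5 = EB A0 BB.
Leading byte 0xEB = 11101011 matches 1110xxxx → 3-byte sequence.
Byte 1: 0xEB = 11101011, payload 1011 (4 bits).
Byte 2: 0xA0 = 10100000 (10xxxxxx ✓), payload 100000.
Byte 3: 0xBB = 10111011 (10xxxxxx ✓), payload 111011.
Concatenate: 1011100000111011 = 0xB83B (16 bits → U+B83B).

U+B83B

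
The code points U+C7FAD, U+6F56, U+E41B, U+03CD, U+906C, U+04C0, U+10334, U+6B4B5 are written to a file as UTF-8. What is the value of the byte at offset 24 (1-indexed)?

1-indexed offset 24 is 0-indexed offset 23.
U+C7FAD → 4-byte form F3 87 BE AD at offsets 0–3.
U+6F56 → 3-byte form E6 BD 96 at offsets 4–6.
U+E41B → 3-byte form EE 90 9B at offsets 7–9.
U+03CD → 2-byte form CF 8D at offsets 10–11.
U+906C → 3-byte form E9 81 AC at offsets 12–14.
U+04C0 → 2-byte form D3 80 at offsets 15–16.
U+10334 → 4-byte form F0 90 8C B4 at offsets 17–20.
U+6B4B5 → 4-byte form F1 AB 92 B5 at offsets 21–24.
Offset 23 falls in char 8's range; it's byte 3 of F1 AB 92 B5 = 0x92.

0x92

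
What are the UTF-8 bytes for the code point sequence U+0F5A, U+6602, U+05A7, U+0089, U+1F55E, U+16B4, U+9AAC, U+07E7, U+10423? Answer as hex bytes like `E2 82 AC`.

E0 BD 9A E6 98 82 D6 A7 C2 89 F0 9F 95 9E E1 9A B4 E9 AA AC DF A7 F0 90 90 A3

U+0F5A: 3-byte form → E0 BD 9A.
U+6602: 3-byte form → E6 98 82.
U+05A7: 2-byte form → D6 A7.
U+0089: 2-byte form → C2 89.
U+1F55E: 4-byte form → F0 9F 95 9E.
U+16B4: 3-byte form → E1 9A B4.
U+9AAC: 3-byte form → E9 AA AC.
U+07E7: 2-byte form → DF A7.
U+10423: 4-byte form → F0 90 90 A3.
Concatenated (26 bytes): E0 BD 9A E6 98 82 D6 A7 C2 89 F0 9F 95 9E E1 9A B4 E9 AA AC DF A7 F0 90 90 A3.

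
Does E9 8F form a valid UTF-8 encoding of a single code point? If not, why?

invalid (sequence truncated)

Leading byte 0xE9 = 11101001 → 3-byte form, but only 2 bytes are present.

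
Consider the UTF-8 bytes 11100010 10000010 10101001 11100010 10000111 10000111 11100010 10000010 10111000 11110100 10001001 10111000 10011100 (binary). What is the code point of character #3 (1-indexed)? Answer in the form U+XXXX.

U+20B8

Offset 0: leading byte 0xE2 = 11100010 → 3-byte char #1 = E2 82 A9.
Offset 3: leading byte 0xE2 = 11100010 → 3-byte char #2 = E2 87 87.
Offset 6: leading byte 0xE2 = 11100010 → 3-byte char #3 = E2 82 B8.
Leading byte 0xE2 = 11100010 matches 1110xxxx → 3-byte sequence.
Byte 1: 0xE2 = 11100010, payload 0010 (4 bits).
Byte 2: 0x82 = 10000010 (10xxxxxx ✓), payload 000010.
Byte 3: 0xB8 = 10111000 (10xxxxxx ✓), payload 111000.
Concatenate: 0010000010111000 = 0x20B8 (16 bits → U+20B8).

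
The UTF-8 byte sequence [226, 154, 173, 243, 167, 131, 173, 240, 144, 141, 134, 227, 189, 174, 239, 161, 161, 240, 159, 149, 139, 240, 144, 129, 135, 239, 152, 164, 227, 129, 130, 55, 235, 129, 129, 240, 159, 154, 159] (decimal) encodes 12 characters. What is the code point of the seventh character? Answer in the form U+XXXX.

Offset 0: leading byte 0xE2 = 11100010 → 3-byte char #1 = E2 9A AD.
Offset 3: leading byte 0xF3 = 11110011 → 4-byte char #2 = F3 A7 83 AD.
Offset 7: leading byte 0xF0 = 11110000 → 4-byte char #3 = F0 90 8D 86.
Offset 11: leading byte 0xE3 = 11100011 → 3-byte char #4 = E3 BD AE.
Offset 14: leading byte 0xEF = 11101111 → 3-byte char #5 = EF A1 A1.
Offset 17: leading byte 0xF0 = 11110000 → 4-byte char #6 = F0 9F 95 8B.
Offset 21: leading byte 0xF0 = 11110000 → 4-byte char #7 = F0 90 81 87.
Leading byte 0xF0 = 11110000 matches 11110xxx → 4-byte sequence.
Byte 1: 0xF0 = 11110000, payload 000 (3 bits).
Byte 2: 0x90 = 10010000 (10xxxxxx ✓), payload 010000.
Byte 3: 0x81 = 10000001 (10xxxxxx ✓), payload 000001.
Byte 4: 0x87 = 10000111 (10xxxxxx ✓), payload 000111.
Concatenate: 000010000000001000111 = 0x10047 (21 bits → U+10047).

U+10047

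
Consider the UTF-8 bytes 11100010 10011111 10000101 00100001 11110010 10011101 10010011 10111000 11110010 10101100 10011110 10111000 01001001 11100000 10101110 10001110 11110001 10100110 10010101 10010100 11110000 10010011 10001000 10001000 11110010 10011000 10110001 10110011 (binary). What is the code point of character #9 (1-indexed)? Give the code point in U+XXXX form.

U+98C73

Offset 0: leading byte 0xE2 = 11100010 → 3-byte char #1 = E2 9F 85.
Offset 3: leading byte 0x21 = 00100001 → 1-byte char #2 = 21.
Offset 4: leading byte 0xF2 = 11110010 → 4-byte char #3 = F2 9D 93 B8.
Offset 8: leading byte 0xF2 = 11110010 → 4-byte char #4 = F2 AC 9E B8.
Offset 12: leading byte 0x49 = 01001001 → 1-byte char #5 = 49.
Offset 13: leading byte 0xE0 = 11100000 → 3-byte char #6 = E0 AE 8E.
Offset 16: leading byte 0xF1 = 11110001 → 4-byte char #7 = F1 A6 95 94.
Offset 20: leading byte 0xF0 = 11110000 → 4-byte char #8 = F0 93 88 88.
Offset 24: leading byte 0xF2 = 11110010 → 4-byte char #9 = F2 98 B1 B3.
Leading byte 0xF2 = 11110010 matches 11110xxx → 4-byte sequence.
Byte 1: 0xF2 = 11110010, payload 010 (3 bits).
Byte 2: 0x98 = 10011000 (10xxxxxx ✓), payload 011000.
Byte 3: 0xB1 = 10110001 (10xxxxxx ✓), payload 110001.
Byte 4: 0xB3 = 10110011 (10xxxxxx ✓), payload 110011.
Concatenate: 010011000110001110011 = 0x98C73 (21 bits → U+98C73).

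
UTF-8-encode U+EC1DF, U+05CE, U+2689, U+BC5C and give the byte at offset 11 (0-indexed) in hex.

U+EC1DF → 4-byte form F3 AC 87 9F at offsets 0–3.
U+05CE → 2-byte form D7 8E at offsets 4–5.
U+2689 → 3-byte form E2 9A 89 at offsets 6–8.
U+BC5C → 3-byte form EB B1 9C at offsets 9–11.
Offset 11 falls in char 4's range; it's byte 3 of EB B1 9C = 0x9C.

0x9C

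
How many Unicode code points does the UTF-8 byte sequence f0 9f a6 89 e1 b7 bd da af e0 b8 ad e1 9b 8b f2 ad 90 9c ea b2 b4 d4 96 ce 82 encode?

9

Byte at offset 0: 0xF0 = 11110000 → 4-byte char (#1). Advance 4.
Byte at offset 4: 0xE1 = 11100001 → 3-byte char (#2). Advance 3.
Byte at offset 7: 0xDA = 11011010 → 2-byte char (#3). Advance 2.
Byte at offset 9: 0xE0 = 11100000 → 3-byte char (#4). Advance 3.
Byte at offset 12: 0xE1 = 11100001 → 3-byte char (#5). Advance 3.
Byte at offset 15: 0xF2 = 11110010 → 4-byte char (#6). Advance 4.
Byte at offset 19: 0xEA = 11101010 → 3-byte char (#7). Advance 3.
Byte at offset 22: 0xD4 = 11010100 → 2-byte char (#8). Advance 2.
Byte at offset 24: 0xCE = 11001110 → 2-byte char (#9). Advance 2.
Reached end at offset 26 after 9 code points.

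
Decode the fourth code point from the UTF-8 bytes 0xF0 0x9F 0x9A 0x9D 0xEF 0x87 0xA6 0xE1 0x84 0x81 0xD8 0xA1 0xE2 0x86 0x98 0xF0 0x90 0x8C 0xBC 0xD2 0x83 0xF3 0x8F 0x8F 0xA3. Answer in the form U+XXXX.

U+0621

Offset 0: leading byte 0xF0 = 11110000 → 4-byte char #1 = F0 9F 9A 9D.
Offset 4: leading byte 0xEF = 11101111 → 3-byte char #2 = EF 87 A6.
Offset 7: leading byte 0xE1 = 11100001 → 3-byte char #3 = E1 84 81.
Offset 10: leading byte 0xD8 = 11011000 → 2-byte char #4 = D8 A1.
Leading byte 0xD8 = 11011000 matches 110xxxxx → 2-byte sequence.
Byte 1: 0xD8 = 11011000, payload 11000 (5 bits).
Byte 2: 0xA1 = 10100001 (10xxxxxx ✓), payload 100001.
Concatenate: 11000100001 = 0x621 (11 bits → U+0621).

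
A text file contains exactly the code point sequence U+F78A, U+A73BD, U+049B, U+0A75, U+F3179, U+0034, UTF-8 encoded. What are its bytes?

U+F78A: 3-byte form → EF 9E 8A.
U+A73BD: 4-byte form → F2 A7 8E BD.
U+049B: 2-byte form → D2 9B.
U+0A75: 3-byte form → E0 A9 B5.
U+F3179: 4-byte form → F3 B3 85 B9.
U+0034: 1-byte form → 34.
Concatenated (17 bytes): EF 9E 8A F2 A7 8E BD D2 9B E0 A9 B5 F3 B3 85 B9 34.

EF 9E 8A F2 A7 8E BD D2 9B E0 A9 B5 F3 B3 85 B9 34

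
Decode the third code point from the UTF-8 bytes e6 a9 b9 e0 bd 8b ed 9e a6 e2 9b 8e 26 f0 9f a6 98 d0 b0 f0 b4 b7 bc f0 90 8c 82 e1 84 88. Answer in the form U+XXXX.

U+D7A6

Offset 0: leading byte 0xE6 = 11100110 → 3-byte char #1 = E6 A9 B9.
Offset 3: leading byte 0xE0 = 11100000 → 3-byte char #2 = E0 BD 8B.
Offset 6: leading byte 0xED = 11101101 → 3-byte char #3 = ED 9E A6.
Leading byte 0xED = 11101101 matches 1110xxxx → 3-byte sequence.
Byte 1: 0xED = 11101101, payload 1101 (4 bits).
Byte 2: 0x9E = 10011110 (10xxxxxx ✓), payload 011110.
Byte 3: 0xA6 = 10100110 (10xxxxxx ✓), payload 100110.
Concatenate: 1101011110100110 = 0xD7A6 (16 bits → U+D7A6).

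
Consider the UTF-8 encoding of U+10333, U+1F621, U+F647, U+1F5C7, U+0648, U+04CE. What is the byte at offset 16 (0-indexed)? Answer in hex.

0x88

U+10333 → 4-byte form F0 90 8C B3 at offsets 0–3.
U+1F621 → 4-byte form F0 9F 98 A1 at offsets 4–7.
U+F647 → 3-byte form EF 99 87 at offsets 8–10.
U+1F5C7 → 4-byte form F0 9F 97 87 at offsets 11–14.
U+0648 → 2-byte form D9 88 at offsets 15–16.
Offset 16 falls in char 5's range; it's byte 2 of D9 88 = 0x88.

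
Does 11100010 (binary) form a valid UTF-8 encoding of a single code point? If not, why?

invalid (sequence truncated)

Leading byte 0xE2 = 11100010 → 3-byte form, but only 1 byte is present.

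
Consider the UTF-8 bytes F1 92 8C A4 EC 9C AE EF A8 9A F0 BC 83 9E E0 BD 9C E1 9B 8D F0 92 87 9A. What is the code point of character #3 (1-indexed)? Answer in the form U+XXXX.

Offset 0: leading byte 0xF1 = 11110001 → 4-byte char #1 = F1 92 8C A4.
Offset 4: leading byte 0xEC = 11101100 → 3-byte char #2 = EC 9C AE.
Offset 7: leading byte 0xEF = 11101111 → 3-byte char #3 = EF A8 9A.
Leading byte 0xEF = 11101111 matches 1110xxxx → 3-byte sequence.
Byte 1: 0xEF = 11101111, payload 1111 (4 bits).
Byte 2: 0xA8 = 10101000 (10xxxxxx ✓), payload 101000.
Byte 3: 0x9A = 10011010 (10xxxxxx ✓), payload 011010.
Concatenate: 1111101000011010 = 0xFA1A (16 bits → U+FA1A).

U+FA1A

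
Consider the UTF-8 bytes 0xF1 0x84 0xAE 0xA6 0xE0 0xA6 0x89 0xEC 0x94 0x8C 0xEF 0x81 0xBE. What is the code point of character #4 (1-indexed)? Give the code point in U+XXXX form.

Offset 0: leading byte 0xF1 = 11110001 → 4-byte char #1 = F1 84 AE A6.
Offset 4: leading byte 0xE0 = 11100000 → 3-byte char #2 = E0 A6 89.
Offset 7: leading byte 0xEC = 11101100 → 3-byte char #3 = EC 94 8C.
Offset 10: leading byte 0xEF = 11101111 → 3-byte char #4 = EF 81 BE.
Leading byte 0xEF = 11101111 matches 1110xxxx → 3-byte sequence.
Byte 1: 0xEF = 11101111, payload 1111 (4 bits).
Byte 2: 0x81 = 10000001 (10xxxxxx ✓), payload 000001.
Byte 3: 0xBE = 10111110 (10xxxxxx ✓), payload 111110.
Concatenate: 1111000001111110 = 0xF07E (16 bits → U+F07E).

U+F07E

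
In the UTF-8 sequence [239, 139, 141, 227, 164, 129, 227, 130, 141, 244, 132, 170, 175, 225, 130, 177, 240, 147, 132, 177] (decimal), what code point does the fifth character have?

Offset 0: leading byte 0xEF = 11101111 → 3-byte char #1 = EF 8B 8D.
Offset 3: leading byte 0xE3 = 11100011 → 3-byte char #2 = E3 A4 81.
Offset 6: leading byte 0xE3 = 11100011 → 3-byte char #3 = E3 82 8D.
Offset 9: leading byte 0xF4 = 11110100 → 4-byte char #4 = F4 84 AA AF.
Offset 13: leading byte 0xE1 = 11100001 → 3-byte char #5 = E1 82 B1.
Leading byte 0xE1 = 11100001 matches 1110xxxx → 3-byte sequence.
Byte 1: 0xE1 = 11100001, payload 0001 (4 bits).
Byte 2: 0x82 = 10000010 (10xxxxxx ✓), payload 000010.
Byte 3: 0xB1 = 10110001 (10xxxxxx ✓), payload 110001.
Concatenate: 0001000010110001 = 0x10B1 (16 bits → U+10B1).

U+10B1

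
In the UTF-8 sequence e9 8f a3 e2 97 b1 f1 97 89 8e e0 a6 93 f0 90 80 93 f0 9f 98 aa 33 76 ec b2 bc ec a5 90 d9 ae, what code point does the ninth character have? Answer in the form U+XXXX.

U+CCBC

Offset 0: leading byte 0xE9 = 11101001 → 3-byte char #1 = E9 8F A3.
Offset 3: leading byte 0xE2 = 11100010 → 3-byte char #2 = E2 97 B1.
Offset 6: leading byte 0xF1 = 11110001 → 4-byte char #3 = F1 97 89 8E.
Offset 10: leading byte 0xE0 = 11100000 → 3-byte char #4 = E0 A6 93.
Offset 13: leading byte 0xF0 = 11110000 → 4-byte char #5 = F0 90 80 93.
Offset 17: leading byte 0xF0 = 11110000 → 4-byte char #6 = F0 9F 98 AA.
Offset 21: leading byte 0x33 = 00110011 → 1-byte char #7 = 33.
Offset 22: leading byte 0x76 = 01110110 → 1-byte char #8 = 76.
Offset 23: leading byte 0xEC = 11101100 → 3-byte char #9 = EC B2 BC.
Leading byte 0xEC = 11101100 matches 1110xxxx → 3-byte sequence.
Byte 1: 0xEC = 11101100, payload 1100 (4 bits).
Byte 2: 0xB2 = 10110010 (10xxxxxx ✓), payload 110010.
Byte 3: 0xBC = 10111100 (10xxxxxx ✓), payload 111100.
Concatenate: 1100110010111100 = 0xCCBC (16 bits → U+CCBC).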